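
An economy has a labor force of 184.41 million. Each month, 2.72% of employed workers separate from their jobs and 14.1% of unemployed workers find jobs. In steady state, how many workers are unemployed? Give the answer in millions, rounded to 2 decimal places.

Steady-state unemployment rate u* = s/(s+f) = 2.72/(2.72+14.1) = 0.161712.
Unemployed = u* × labor force = 0.161712 × 184.41 ≈ 29.82 million.

About 29.82 million are unemployed in steady state.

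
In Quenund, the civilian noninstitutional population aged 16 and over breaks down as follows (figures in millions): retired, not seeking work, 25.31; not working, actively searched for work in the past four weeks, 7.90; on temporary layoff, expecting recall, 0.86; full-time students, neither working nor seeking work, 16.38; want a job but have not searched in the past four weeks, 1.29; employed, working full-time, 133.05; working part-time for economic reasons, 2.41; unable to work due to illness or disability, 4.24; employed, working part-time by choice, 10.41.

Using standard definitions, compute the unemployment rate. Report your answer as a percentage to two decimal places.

Employed = 133.05 + 2.41 + 10.41 = 145.87 million (anyone who worked, including part-time for economic reasons, counts as employed).
Unemployed = 7.90 + 0.86 = 8.76 million (jobless and actively searching, or on temporary layoff).
Labor force = 145.87 + 8.76 = 154.63 million.
Unemployment rate = 8.76 / 154.63 = 5.67%.

Unemployment rate ≈ 5.67%.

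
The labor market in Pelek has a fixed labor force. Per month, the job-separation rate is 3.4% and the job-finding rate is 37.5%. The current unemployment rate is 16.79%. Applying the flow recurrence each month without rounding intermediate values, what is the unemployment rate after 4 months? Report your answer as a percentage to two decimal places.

With a fixed labor force, u_{t+1} = u_t + s·(1−u_t) − f·u_t = u_t·(1−s−f) + s.
Here 1−s−f = 0.591 and s = 0.034.
u_1 = 0.167900 × 0.591 + 0.034 = 0.133229.
u_2 = 0.133229 × 0.591 + 0.034 = 0.112738.
u_3 = 0.112738 × 0.591 + 0.034 = 0.100628.
u_4 = 0.100628 × 0.591 + 0.034 = 0.093471.

Unemployment rate after four months ≈ 9.35%.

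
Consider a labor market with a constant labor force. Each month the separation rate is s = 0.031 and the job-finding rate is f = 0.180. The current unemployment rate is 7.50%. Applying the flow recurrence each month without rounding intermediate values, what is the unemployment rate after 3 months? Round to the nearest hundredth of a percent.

With a fixed labor force, u_{t+1} = u_t + s·(1−u_t) − f·u_t = u_t·(1−s−f) + s.
Here 1−s−f = 0.789 and s = 0.031.
u_1 = 0.075000 × 0.789 + 0.031 = 0.090175.
u_2 = 0.090175 × 0.789 + 0.031 = 0.102148.
u_3 = 0.102148 × 0.789 + 0.031 = 0.111595.

Unemployment rate after three months ≈ 11.16%.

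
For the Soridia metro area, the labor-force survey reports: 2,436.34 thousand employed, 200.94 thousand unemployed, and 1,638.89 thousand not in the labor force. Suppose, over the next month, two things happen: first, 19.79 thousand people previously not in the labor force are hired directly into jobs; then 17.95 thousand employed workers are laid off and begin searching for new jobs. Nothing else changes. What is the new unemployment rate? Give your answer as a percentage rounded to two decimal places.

Initially, labor force = 2,436.34 + 200.94 = 2,637.28 thousand, so u = 200.94/2,637.28 = 7.62%.
After the first change, employed and labor force both rise by 19.79; unemployed unchanged → E = 2,456.13, U = 200.94, labor force = 2,657.07 thousand.
After the second change, employed falls and unemployed rises by 17.95; labor force unchanged → E = 2,438.18, U = 218.89, labor force = 2,657.07 thousand.
New unemployment rate = 218.89 / 2,657.07 = 8.24%.

New unemployment rate ≈ 8.24%.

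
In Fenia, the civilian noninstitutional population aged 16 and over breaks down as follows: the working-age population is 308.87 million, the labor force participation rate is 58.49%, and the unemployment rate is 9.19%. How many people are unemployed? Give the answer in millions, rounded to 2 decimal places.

Labor force = 0.5849 × 308.87 = 180.66 million.
Unemployed = 0.0919 × 180.66 ≈ 16.60 million.

About 16.60 million are unemployed.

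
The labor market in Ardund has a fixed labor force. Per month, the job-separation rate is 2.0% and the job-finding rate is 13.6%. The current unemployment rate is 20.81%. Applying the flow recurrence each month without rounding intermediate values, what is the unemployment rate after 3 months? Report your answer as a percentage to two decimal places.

With a fixed labor force, u_{t+1} = u_t + s·(1−u_t) − f·u_t = u_t·(1−s−f) + s.
Here 1−s−f = 0.844 and s = 0.020.
u_1 = 0.208100 × 0.844 + 0.020 = 0.195636.
u_2 = 0.195636 × 0.844 + 0.020 = 0.185117.
u_3 = 0.185117 × 0.844 + 0.020 = 0.176239.

Unemployment rate after three months ≈ 17.62%.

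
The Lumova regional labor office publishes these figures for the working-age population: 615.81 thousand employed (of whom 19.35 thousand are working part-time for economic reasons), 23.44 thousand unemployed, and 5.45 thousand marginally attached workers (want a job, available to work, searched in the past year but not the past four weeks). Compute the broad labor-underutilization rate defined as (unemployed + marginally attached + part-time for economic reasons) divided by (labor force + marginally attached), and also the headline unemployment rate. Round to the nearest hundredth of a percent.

Broad underutilization rate ≈ 7.48%; headline unemployment rate ≈ 3.67%.

Labor force = 615.81 + 23.44 = 639.25 thousand.
Numerator = 23.44 + 5.45 + 19.35 = 48.24 thousand.
Denominator = 639.25 + 5.45 = 644.70 thousand.
Broad rate = 48.24 / 644.70 = 7.48%.
Headline unemployment rate = 23.44 / 639.25 = 3.67%.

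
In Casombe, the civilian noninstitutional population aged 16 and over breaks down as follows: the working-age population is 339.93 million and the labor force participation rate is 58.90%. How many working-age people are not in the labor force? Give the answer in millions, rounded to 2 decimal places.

Share not in the labor force = 1 − 0.5890 = 0.4110.
Not in labor force = 0.4110 × 339.93 ≈ 139.71 million.

About 139.71 million are not in the labor force.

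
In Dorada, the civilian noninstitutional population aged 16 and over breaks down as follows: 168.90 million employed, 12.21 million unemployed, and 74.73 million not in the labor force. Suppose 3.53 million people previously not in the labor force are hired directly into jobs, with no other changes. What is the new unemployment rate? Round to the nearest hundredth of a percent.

New unemployment rate ≈ 6.61%.

Initially, labor force = 168.90 + 12.21 = 181.11 million, so u = 12.21/181.11 = 6.74%.
After the change, employed and labor force both rise by 3.53; unemployed unchanged → E = 172.43, U = 12.21, labor force = 184.64 million.
New unemployment rate = 12.21 / 184.64 = 6.61%.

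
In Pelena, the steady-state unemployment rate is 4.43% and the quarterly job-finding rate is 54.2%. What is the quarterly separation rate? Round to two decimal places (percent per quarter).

Separation rate ≈ 2.51% per quarter.

From u* = s/(s+f): s = u·f/(1−u).
s = 0.0443 × 54.2 / (1 − 0.0443) = 2.4011 / 0.9557 ≈ 2.51% per quarter.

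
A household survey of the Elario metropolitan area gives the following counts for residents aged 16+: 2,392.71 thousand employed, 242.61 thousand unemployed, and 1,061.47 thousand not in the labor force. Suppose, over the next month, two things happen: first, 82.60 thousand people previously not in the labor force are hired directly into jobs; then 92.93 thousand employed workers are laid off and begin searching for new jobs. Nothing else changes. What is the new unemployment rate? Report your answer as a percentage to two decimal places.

Initially, labor force = 2,392.71 + 242.61 = 2,635.32 thousand, so u = 242.61/2,635.32 = 9.21%.
After the first change, employed and labor force both rise by 82.60; unemployed unchanged → E = 2,475.31, U = 242.61, labor force = 2,717.92 thousand.
After the second change, employed falls and unemployed rises by 92.93; labor force unchanged → E = 2,382.38, U = 335.54, labor force = 2,717.92 thousand.
New unemployment rate = 335.54 / 2,717.92 = 12.35%.

New unemployment rate ≈ 12.35%.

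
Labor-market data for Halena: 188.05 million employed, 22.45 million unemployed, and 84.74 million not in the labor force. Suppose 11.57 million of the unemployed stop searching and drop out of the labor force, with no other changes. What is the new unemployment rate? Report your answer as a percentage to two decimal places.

New unemployment rate ≈ 5.47%.

Initially, labor force = 188.05 + 22.45 = 210.50 million, so u = 22.45/210.50 = 10.67%.
After the change, unemployed and labor force both fall by 11.57 → E = 188.05, U = 10.88, labor force = 198.93 million.
New unemployment rate = 10.88 / 198.93 = 5.47%.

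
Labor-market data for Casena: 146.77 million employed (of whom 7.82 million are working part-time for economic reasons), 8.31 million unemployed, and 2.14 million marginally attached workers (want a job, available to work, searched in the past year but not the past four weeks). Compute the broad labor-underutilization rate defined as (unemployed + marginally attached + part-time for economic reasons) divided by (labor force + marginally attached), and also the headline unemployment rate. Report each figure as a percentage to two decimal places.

Labor force = 146.77 + 8.31 = 155.08 million.
Numerator = 8.31 + 2.14 + 7.82 = 18.27 million.
Denominator = 155.08 + 2.14 = 157.22 million.
Broad rate = 18.27 / 157.22 = 11.62%.
Headline unemployment rate = 8.31 / 155.08 = 5.36%.

Broad underutilization rate ≈ 11.62%; headline unemployment rate ≈ 5.36%.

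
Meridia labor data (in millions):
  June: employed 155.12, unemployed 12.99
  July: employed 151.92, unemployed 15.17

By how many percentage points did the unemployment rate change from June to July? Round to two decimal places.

June: labor force = 155.12 + 12.99 = 168.11; u = 12.99/168.11 = 7.73%.
July: labor force = 151.92 + 15.17 = 167.09; u = 15.17/167.09 = 9.08%.
Change = 9.08% − 7.73% = +1.35 pp.

The unemployment rate changed by +1.35 percentage points.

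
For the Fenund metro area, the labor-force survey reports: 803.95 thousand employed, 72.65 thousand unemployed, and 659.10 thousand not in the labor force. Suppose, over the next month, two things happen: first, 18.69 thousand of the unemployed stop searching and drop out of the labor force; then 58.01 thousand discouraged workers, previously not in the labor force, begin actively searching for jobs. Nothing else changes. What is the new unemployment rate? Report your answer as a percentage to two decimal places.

New unemployment rate ≈ 12.22%.

Initially, labor force = 803.95 + 72.65 = 876.60 thousand, so u = 72.65/876.60 = 8.29%.
After the first change, unemployed and labor force both fall by 18.69 → E = 803.95, U = 53.96, labor force = 857.91 thousand.
After the second change, unemployed and labor force both rise by 58.01 → E = 803.95, U = 111.97, labor force = 915.92 thousand.
New unemployment rate = 111.97 / 915.92 = 12.22%.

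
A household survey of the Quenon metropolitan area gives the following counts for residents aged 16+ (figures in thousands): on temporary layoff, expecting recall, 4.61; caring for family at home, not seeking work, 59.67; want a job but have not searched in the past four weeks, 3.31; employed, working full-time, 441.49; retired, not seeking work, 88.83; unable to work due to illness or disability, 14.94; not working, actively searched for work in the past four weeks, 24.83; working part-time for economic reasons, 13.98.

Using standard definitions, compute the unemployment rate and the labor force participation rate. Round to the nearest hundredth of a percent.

Employed = 441.49 + 13.98 = 455.47 thousand (anyone who worked, including part-time for economic reasons, counts as employed).
Unemployed = 4.61 + 24.83 = 29.44 thousand (jobless and actively searching, or on temporary layoff).
Labor force = 455.47 + 29.44 = 484.91 thousand.
Not in labor force = 59.67 + 3.31 + 88.83 + 14.94 = 166.75 thousand (those not working and not actively searching are outside the labor force — including those who want a job but have given up searching).
Civilian working-age population = 484.91 + 166.75 = 651.66 thousand.
Unemployment rate = 29.44 / 484.91 = 6.07%.
Labor force participation rate = 484.91 / 651.66 = 74.41%.

Unemployment rate ≈ 6.07%; labor force participation rate ≈ 74.41%.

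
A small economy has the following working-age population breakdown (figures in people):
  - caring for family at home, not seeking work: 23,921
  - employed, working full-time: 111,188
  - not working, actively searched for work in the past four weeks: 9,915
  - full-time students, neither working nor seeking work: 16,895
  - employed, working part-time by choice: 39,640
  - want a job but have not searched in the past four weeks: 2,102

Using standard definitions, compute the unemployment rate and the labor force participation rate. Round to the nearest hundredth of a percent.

Employed = 111,188 + 39,640 = 150,828.
Unemployed = 9,915.
Labor force = 150,828 + 9,915 = 160,743.
Not in labor force = 23,921 + 16,895 + 2,102 = 42,918 (those not working and not actively searching are outside the labor force — including those who want a job but have given up searching).
Civilian working-age population = 160,743 + 42,918 = 203,661.
Unemployment rate = 9,915 / 160,743 = 6.17%.
Labor force participation rate = 160,743 / 203,661 = 78.93%.

Unemployment rate ≈ 6.17%; labor force participation rate ≈ 78.93%.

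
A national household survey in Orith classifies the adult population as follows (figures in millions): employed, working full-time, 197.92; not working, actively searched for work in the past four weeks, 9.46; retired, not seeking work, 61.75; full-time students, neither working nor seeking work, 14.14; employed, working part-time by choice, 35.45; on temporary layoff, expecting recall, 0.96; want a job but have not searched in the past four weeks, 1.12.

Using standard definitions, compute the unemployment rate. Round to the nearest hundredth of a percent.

Unemployment rate ≈ 4.27%.

Employed = 197.92 + 35.45 = 233.37 million.
Unemployed = 9.46 + 0.96 = 10.42 million (jobless and actively searching, or on temporary layoff).
Labor force = 233.37 + 10.42 = 243.79 million.
Unemployment rate = 10.42 / 243.79 = 4.27%.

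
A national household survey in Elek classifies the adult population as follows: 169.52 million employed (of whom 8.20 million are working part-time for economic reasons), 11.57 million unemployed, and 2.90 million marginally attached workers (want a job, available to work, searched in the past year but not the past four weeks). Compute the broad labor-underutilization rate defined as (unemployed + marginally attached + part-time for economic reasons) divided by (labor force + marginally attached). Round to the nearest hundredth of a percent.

Labor force = 169.52 + 11.57 = 181.09 million.
Numerator = 11.57 + 2.90 + 8.20 = 22.67 million.
Denominator = 181.09 + 2.90 = 183.99 million.
Broad rate = 22.67 / 183.99 = 12.32%.

Broad underutilization rate ≈ 12.32%.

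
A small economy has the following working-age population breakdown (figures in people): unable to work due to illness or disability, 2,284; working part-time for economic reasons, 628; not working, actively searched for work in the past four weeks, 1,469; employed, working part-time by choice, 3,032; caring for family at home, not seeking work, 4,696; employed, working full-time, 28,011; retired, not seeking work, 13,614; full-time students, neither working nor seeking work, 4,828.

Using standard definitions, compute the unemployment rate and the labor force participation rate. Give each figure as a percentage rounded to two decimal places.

Employed = 628 + 3,032 + 28,011 = 31,671 (anyone who worked, including part-time for economic reasons, counts as employed).
Unemployed = 1,469.
Labor force = 31,671 + 1,469 = 33,140.
Not in labor force = 2,284 + 4,696 + 13,614 + 4,828 = 25,422 (those not working and not actively searching are outside the labor force).
Civilian working-age population = 33,140 + 25,422 = 58,562.
Unemployment rate = 1,469 / 33,140 = 4.43%.
Labor force participation rate = 33,140 / 58,562 = 56.59%.

Unemployment rate ≈ 4.43%; labor force participation rate ≈ 56.59%.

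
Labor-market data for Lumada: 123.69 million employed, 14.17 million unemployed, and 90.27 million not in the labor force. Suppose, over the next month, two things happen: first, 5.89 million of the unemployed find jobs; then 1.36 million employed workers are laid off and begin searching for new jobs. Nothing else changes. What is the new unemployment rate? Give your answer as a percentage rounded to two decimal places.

Initially, labor force = 123.69 + 14.17 = 137.86 million, so u = 14.17/137.86 = 10.28%.
After the first change, unemployed falls and employed rises by 5.89; labor force unchanged → E = 129.58, U = 8.28, labor force = 137.86 million.
After the second change, employed falls and unemployed rises by 1.36; labor force unchanged → E = 128.22, U = 9.64, labor force = 137.86 million.
New unemployment rate = 9.64 / 137.86 = 6.99%.

New unemployment rate ≈ 6.99%.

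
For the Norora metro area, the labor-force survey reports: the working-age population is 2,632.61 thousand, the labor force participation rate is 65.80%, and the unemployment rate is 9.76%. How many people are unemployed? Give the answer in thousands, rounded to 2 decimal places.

Labor force = 0.6580 × 2,632.61 = 1,732.26 thousand.
Unemployed = 0.0976 × 1,732.26 ≈ 169.07 thousand.

About 169.07 thousand are unemployed.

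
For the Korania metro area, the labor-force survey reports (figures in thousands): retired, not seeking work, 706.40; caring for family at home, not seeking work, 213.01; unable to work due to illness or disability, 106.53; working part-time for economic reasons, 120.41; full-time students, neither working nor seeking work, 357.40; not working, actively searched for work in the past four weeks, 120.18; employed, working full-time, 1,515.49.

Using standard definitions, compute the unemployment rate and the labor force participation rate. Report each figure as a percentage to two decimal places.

Unemployment rate ≈ 6.84%; labor force participation rate ≈ 55.94%.

Employed = 120.41 + 1,515.49 = 1,635.90 thousand (anyone who worked, including part-time for economic reasons, counts as employed).
Unemployed = 120.18 thousand.
Labor force = 1,635.90 + 120.18 = 1,756.08 thousand.
Not in labor force = 706.40 + 213.01 + 106.53 + 357.40 = 1,383.34 thousand (those not working and not actively searching are outside the labor force).
Civilian working-age population = 1,756.08 + 1,383.34 = 3,139.42 thousand.
Unemployment rate = 120.18 / 1,756.08 = 6.84%.
Labor force participation rate = 1,756.08 / 3,139.42 = 55.94%.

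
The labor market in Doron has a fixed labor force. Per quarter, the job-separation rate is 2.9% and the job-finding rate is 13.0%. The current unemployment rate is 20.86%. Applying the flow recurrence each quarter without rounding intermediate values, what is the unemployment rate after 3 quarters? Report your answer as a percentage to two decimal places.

With a fixed labor force, u_{t+1} = u_t + s·(1−u_t) − f·u_t = u_t·(1−s−f) + s.
Here 1−s−f = 0.841 and s = 0.029.
u_1 = 0.208600 × 0.841 + 0.029 = 0.204433.
u_2 = 0.204433 × 0.841 + 0.029 = 0.200928.
u_3 = 0.200928 × 0.841 + 0.029 = 0.197980.

Unemployment rate after three quarters ≈ 19.80%.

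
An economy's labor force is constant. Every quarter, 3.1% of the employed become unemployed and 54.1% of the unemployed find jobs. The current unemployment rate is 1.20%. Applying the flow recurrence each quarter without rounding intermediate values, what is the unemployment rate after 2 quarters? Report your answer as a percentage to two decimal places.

With a fixed labor force, u_{t+1} = u_t + s·(1−u_t) − f·u_t = u_t·(1−s−f) + s.
Here 1−s−f = 0.428 and s = 0.031.
u_1 = 0.012000 × 0.428 + 0.031 = 0.036136.
u_2 = 0.036136 × 0.428 + 0.031 = 0.046466.

Unemployment rate after two quarters ≈ 4.65%.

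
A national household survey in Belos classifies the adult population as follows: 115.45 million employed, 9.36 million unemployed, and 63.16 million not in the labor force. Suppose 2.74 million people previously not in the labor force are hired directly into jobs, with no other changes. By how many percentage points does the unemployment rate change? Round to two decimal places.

Initially, labor force = 115.45 + 9.36 = 124.81 million, so u = 9.36/124.81 = 7.50%.
After the change, employed and labor force both rise by 2.74; unemployed unchanged → E = 118.19, U = 9.36, labor force = 127.55 million.
New unemployment rate = 9.36 / 127.55 = 7.34%.
Change = 7.34% − 7.50% = −0.16 percentage points.

The unemployment rate changes by −0.16 percentage points.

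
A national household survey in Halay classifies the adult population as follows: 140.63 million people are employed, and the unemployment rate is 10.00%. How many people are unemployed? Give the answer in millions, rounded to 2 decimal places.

Let U be the number unemployed. The labor force is E + U, and U/(E+U) = 0.1000.
So U = 0.1000 × 140.63 / (1 − 0.1000) = 14.0630 / 0.9000 ≈ 15.63 million.

About 15.63 million are unemployed.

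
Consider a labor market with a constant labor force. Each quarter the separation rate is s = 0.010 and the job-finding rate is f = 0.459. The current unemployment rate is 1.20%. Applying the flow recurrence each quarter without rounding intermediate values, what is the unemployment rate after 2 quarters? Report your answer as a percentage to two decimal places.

With a fixed labor force, u_{t+1} = u_t + s·(1−u_t) − f·u_t = u_t·(1−s−f) + s.
Here 1−s−f = 0.531 and s = 0.010.
u_1 = 0.012000 × 0.531 + 0.010 = 0.016372.
u_2 = 0.016372 × 0.531 + 0.010 = 0.018694.

Unemployment rate after two quarters ≈ 1.87%.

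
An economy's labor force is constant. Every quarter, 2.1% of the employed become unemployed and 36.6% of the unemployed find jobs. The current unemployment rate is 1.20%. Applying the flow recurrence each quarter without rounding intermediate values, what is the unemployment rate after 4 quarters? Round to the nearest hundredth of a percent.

Unemployment rate after four quarters ≈ 4.83%.

With a fixed labor force, u_{t+1} = u_t + s·(1−u_t) − f·u_t = u_t·(1−s−f) + s.
Here 1−s−f = 0.613 and s = 0.021.
u_1 = 0.012000 × 0.613 + 0.021 = 0.028356.
u_2 = 0.028356 × 0.613 + 0.021 = 0.038382.
u_3 = 0.038382 × 0.613 + 0.021 = 0.044528.
u_4 = 0.044528 × 0.613 + 0.021 = 0.048296.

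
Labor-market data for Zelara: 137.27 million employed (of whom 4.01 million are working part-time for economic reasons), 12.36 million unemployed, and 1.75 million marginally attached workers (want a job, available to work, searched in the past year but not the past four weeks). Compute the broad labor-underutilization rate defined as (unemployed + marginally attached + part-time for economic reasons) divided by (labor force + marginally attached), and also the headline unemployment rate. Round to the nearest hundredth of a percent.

Broad underutilization rate ≈ 11.97%; headline unemployment rate ≈ 8.26%.

Labor force = 137.27 + 12.36 = 149.63 million.
Numerator = 12.36 + 1.75 + 4.01 = 18.12 million.
Denominator = 149.63 + 1.75 = 151.38 million.
Broad rate = 18.12 / 151.38 = 11.97%.
Headline unemployment rate = 12.36 / 149.63 = 8.26%.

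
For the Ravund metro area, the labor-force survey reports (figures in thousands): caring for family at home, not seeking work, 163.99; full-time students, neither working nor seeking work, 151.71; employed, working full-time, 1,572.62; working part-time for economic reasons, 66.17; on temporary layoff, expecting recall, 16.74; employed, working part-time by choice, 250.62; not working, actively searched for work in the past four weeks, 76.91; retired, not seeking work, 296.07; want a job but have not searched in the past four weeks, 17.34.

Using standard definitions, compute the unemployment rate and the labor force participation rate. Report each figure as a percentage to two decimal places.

Unemployment rate ≈ 4.72%; labor force participation rate ≈ 75.92%.

Employed = 1,572.62 + 66.17 + 250.62 = 1,889.41 thousand (anyone who worked, including part-time for economic reasons, counts as employed).
Unemployed = 16.74 + 76.91 = 93.65 thousand (jobless and actively searching, or on temporary layoff).
Labor force = 1,889.41 + 93.65 = 1,983.06 thousand.
Not in labor force = 163.99 + 151.71 + 296.07 + 17.34 = 629.11 thousand (those not working and not actively searching are outside the labor force — including those who want a job but have given up searching).
Civilian working-age population = 1,983.06 + 629.11 = 2,612.17 thousand.
Unemployment rate = 93.65 / 1,983.06 = 4.72%.
Labor force participation rate = 1,983.06 / 2,612.17 = 75.92%.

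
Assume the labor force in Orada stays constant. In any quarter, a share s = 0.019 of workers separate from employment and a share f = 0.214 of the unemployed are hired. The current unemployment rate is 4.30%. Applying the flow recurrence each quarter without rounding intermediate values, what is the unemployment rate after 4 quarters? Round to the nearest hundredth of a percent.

With a fixed labor force, u_{t+1} = u_t + s·(1−u_t) − f·u_t = u_t·(1−s−f) + s.
Here 1−s−f = 0.767 and s = 0.019.
u_1 = 0.043000 × 0.767 + 0.019 = 0.051981.
u_2 = 0.051981 × 0.767 + 0.019 = 0.058869.
u_3 = 0.058869 × 0.767 + 0.019 = 0.064153.
u_4 = 0.064153 × 0.767 + 0.019 = 0.068205.

Unemployment rate after four quarters ≈ 6.82%.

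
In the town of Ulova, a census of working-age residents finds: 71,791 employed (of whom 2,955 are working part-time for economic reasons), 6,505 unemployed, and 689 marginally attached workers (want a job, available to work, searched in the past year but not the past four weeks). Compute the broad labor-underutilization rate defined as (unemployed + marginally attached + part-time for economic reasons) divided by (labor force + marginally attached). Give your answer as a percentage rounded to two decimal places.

Labor force = 71,791 + 6,505 = 78,296.
Numerator = 6,505 + 689 + 2,955 = 10,149.
Denominator = 78,296 + 689 = 78,985.
Broad rate = 10,149 / 78,985 = 12.85%.

Broad underutilization rate ≈ 12.85%.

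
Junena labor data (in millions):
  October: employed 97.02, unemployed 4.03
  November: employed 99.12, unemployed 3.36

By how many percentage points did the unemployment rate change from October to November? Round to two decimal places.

The unemployment rate changed by −0.71 percentage points.

October: labor force = 97.02 + 4.03 = 101.05; u = 4.03/101.05 = 3.99%.
November: labor force = 99.12 + 3.36 = 102.48; u = 3.36/102.48 = 3.28%.
Change = 3.28% − 3.99% = −0.71 pp.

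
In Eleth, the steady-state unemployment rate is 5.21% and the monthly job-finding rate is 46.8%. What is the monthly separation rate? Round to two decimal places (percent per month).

Separation rate ≈ 2.57% per month.

From u* = s/(s+f): s = u·f/(1−u).
s = 0.0521 × 46.8 / (1 − 0.0521) = 2.4383 / 0.9479 ≈ 2.57% per month.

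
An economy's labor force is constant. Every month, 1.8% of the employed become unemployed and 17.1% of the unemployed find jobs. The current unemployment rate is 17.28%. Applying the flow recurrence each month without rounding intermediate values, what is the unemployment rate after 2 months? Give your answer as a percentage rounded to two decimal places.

Unemployment rate after two months ≈ 14.63%.

With a fixed labor force, u_{t+1} = u_t + s·(1−u_t) − f·u_t = u_t·(1−s−f) + s.
Here 1−s−f = 0.811 and s = 0.018.
u_1 = 0.172800 × 0.811 + 0.018 = 0.158141.
u_2 = 0.158141 × 0.811 + 0.018 = 0.146252.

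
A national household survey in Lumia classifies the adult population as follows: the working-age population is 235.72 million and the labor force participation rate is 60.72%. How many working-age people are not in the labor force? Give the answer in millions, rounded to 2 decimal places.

About 92.59 million are not in the labor force.

Share not in the labor force = 1 − 0.6072 = 0.3928.
Not in labor force = 0.3928 × 235.72 ≈ 92.59 million.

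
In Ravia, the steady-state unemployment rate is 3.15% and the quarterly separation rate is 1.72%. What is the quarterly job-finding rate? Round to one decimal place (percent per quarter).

From u* = s/(s+f): f = s·(1−u)/u.
f = 1.72 × (1 − 0.0315) / 0.0315 = 1.6658 / 0.0315 ≈ 52.9% per quarter.

Job-finding rate ≈ 52.9% per quarter.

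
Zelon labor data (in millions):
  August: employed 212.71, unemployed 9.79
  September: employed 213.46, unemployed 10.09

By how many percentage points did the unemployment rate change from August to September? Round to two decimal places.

August: labor force = 212.71 + 9.79 = 222.50; u = 9.79/222.50 = 4.40%.
September: labor force = 213.46 + 10.09 = 223.55; u = 10.09/223.55 = 4.51%.
Change = 4.51% − 4.40% = +0.11 pp.

The unemployment rate changed by +0.11 percentage points.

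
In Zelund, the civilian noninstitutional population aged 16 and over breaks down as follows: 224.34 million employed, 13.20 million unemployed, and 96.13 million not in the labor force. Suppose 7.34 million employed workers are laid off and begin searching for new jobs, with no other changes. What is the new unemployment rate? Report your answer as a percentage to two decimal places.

Initially, labor force = 224.34 + 13.20 = 237.54 million, so u = 13.20/237.54 = 5.56%.
After the change, employed falls and unemployed rises by 7.34; labor force unchanged → E = 217.00, U = 20.54, labor force = 237.54 million.
New unemployment rate = 20.54 / 237.54 = 8.65%.

New unemployment rate ≈ 8.65%.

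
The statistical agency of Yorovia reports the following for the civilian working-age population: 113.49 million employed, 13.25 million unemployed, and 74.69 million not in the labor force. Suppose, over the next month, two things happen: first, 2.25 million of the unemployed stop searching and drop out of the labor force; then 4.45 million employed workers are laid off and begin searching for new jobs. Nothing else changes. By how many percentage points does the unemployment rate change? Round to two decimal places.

The unemployment rate changes by +1.96 percentage points.

Initially, labor force = 113.49 + 13.25 = 126.74 million, so u = 13.25/126.74 = 10.45%.
After the first change, unemployed and labor force both fall by 2.25 → E = 113.49, U = 11.00, labor force = 124.49 million.
After the second change, employed falls and unemployed rises by 4.45; labor force unchanged → E = 109.04, U = 15.45, labor force = 124.49 million.
New unemployment rate = 15.45 / 124.49 = 12.41%.
Change = 12.41% − 10.45% = +1.96 percentage points.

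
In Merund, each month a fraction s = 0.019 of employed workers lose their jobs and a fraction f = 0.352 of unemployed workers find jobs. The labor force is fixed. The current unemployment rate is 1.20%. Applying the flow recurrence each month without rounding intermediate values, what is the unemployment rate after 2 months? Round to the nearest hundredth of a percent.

With a fixed labor force, u_{t+1} = u_t + s·(1−u_t) − f·u_t = u_t·(1−s−f) + s.
Here 1−s−f = 0.629 and s = 0.019.
u_1 = 0.012000 × 0.629 + 0.019 = 0.026548.
u_2 = 0.026548 × 0.629 + 0.019 = 0.035699.

Unemployment rate after two months ≈ 3.57%.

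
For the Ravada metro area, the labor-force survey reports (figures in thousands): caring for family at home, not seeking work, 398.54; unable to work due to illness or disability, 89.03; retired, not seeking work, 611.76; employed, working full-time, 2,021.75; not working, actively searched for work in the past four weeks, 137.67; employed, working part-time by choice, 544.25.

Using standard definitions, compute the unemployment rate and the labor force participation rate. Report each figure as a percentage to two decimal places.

Unemployment rate ≈ 5.09%; labor force participation rate ≈ 71.09%.

Employed = 2,021.75 + 544.25 = 2,566.00 thousand.
Unemployed = 137.67 thousand.
Labor force = 2,566.00 + 137.67 = 2,703.67 thousand.
Not in labor force = 398.54 + 89.03 + 611.76 = 1,099.33 thousand (those not working and not actively searching are outside the labor force).
Civilian working-age population = 2,703.67 + 1,099.33 = 3,803.00 thousand.
Unemployment rate = 137.67 / 2,703.67 = 5.09%.
Labor force participation rate = 2,703.67 / 3,803.00 = 71.09%.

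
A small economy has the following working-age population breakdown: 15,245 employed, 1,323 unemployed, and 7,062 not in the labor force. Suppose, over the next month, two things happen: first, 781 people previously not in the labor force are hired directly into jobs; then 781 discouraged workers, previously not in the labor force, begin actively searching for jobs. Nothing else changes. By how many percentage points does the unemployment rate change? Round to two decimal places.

The unemployment rate changes by +3.62 percentage points.

Initially, labor force = 15,245 + 1,323 = 16,568, so u = 1,323/16,568 = 7.99%.
After the first change, employed and labor force both rise by 781; unemployed unchanged → E = 16,026, U = 1,323, labor force = 17,349.
After the second change, unemployed and labor force both rise by 781 → E = 16,026, U = 2,104, labor force = 18,130.
New unemployment rate = 2,104 / 18,130 = 11.61%.
Change = 11.61% − 7.99% = +3.62 percentage points.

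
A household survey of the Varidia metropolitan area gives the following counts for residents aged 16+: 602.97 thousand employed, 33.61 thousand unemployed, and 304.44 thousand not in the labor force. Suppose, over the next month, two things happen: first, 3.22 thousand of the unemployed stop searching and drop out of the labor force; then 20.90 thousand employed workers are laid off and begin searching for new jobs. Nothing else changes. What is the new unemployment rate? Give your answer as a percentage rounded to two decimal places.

New unemployment rate ≈ 8.10%.

Initially, labor force = 602.97 + 33.61 = 636.58 thousand, so u = 33.61/636.58 = 5.28%.
After the first change, unemployed and labor force both fall by 3.22 → E = 602.97, U = 30.39, labor force = 633.36 thousand.
After the second change, employed falls and unemployed rises by 20.90; labor force unchanged → E = 582.07, U = 51.29, labor force = 633.36 thousand.
New unemployment rate = 51.29 / 633.36 = 8.10%.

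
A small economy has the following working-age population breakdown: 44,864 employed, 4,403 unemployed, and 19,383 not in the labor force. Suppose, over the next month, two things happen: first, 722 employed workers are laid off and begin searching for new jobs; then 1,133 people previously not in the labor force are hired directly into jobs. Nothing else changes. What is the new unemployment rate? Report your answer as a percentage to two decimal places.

Initially, labor force = 44,864 + 4,403 = 49,267, so u = 4,403/49,267 = 8.94%.
After the first change, employed falls and unemployed rises by 722; labor force unchanged → E = 44,142, U = 5,125, labor force = 49,267.
After the second change, employed and labor force both rise by 1,133; unemployed unchanged → E = 45,275, U = 5,125, labor force = 50,400.
New unemployment rate = 5,125 / 50,400 = 10.17%.

New unemployment rate ≈ 10.17%.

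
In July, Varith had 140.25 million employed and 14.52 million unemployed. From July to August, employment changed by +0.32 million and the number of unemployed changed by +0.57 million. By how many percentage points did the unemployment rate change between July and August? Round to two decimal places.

July: labor force = 140.25 + 14.52 = 154.77; u = 14.52/154.77 = 9.38%.
August: labor force = 140.57 + 15.09 = 155.66; u = 15.09/155.66 = 9.69%.
Change = 9.69% − 9.38% = +0.31 pp.

The unemployment rate changed by +0.31 percentage points.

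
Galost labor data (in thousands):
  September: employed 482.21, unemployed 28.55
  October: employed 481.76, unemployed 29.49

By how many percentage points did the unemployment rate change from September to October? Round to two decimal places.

September: labor force = 482.21 + 28.55 = 510.76; u = 28.55/510.76 = 5.59%.
October: labor force = 481.76 + 29.49 = 511.25; u = 29.49/511.25 = 5.77%.
Change = 5.77% − 5.59% = +0.18 pp.

The unemployment rate changed by +0.18 percentage points.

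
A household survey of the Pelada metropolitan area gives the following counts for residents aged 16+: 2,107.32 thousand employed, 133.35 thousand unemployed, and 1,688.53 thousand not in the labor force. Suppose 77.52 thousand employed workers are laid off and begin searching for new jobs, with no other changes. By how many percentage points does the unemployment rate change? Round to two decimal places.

Initially, labor force = 2,107.32 + 133.35 = 2,240.67 thousand, so u = 133.35/2,240.67 = 5.95%.
After the change, employed falls and unemployed rises by 77.52; labor force unchanged → E = 2,029.80, U = 210.87, labor force = 2,240.67 thousand.
New unemployment rate = 210.87 / 2,240.67 = 9.41%.
Change = 9.41% − 5.95% = +3.46 percentage points.

The unemployment rate changes by +3.46 percentage points.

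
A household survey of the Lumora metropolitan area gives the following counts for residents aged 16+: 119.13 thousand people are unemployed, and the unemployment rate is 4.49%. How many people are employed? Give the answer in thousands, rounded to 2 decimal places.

About 2,534.10 thousand are employed.

Labor force = U / u = 119.13 / 0.0449 ≈ 2,653.23 thousand.
Employed = labor force − unemployed = 2,653.23 − 119.13 = 2,534.10 thousand.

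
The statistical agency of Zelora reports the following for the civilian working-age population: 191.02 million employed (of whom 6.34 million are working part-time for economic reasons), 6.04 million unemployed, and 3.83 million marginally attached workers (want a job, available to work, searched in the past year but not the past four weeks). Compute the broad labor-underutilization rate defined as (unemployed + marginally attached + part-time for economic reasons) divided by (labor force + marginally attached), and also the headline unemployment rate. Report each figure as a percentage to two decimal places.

Labor force = 191.02 + 6.04 = 197.06 million.
Numerator = 6.04 + 3.83 + 6.34 = 16.21 million.
Denominator = 197.06 + 3.83 = 200.89 million.
Broad rate = 16.21 / 200.89 = 8.07%.
Headline unemployment rate = 6.04 / 197.06 = 3.07%.

Broad underutilization rate ≈ 8.07%; headline unemployment rate ≈ 3.07%.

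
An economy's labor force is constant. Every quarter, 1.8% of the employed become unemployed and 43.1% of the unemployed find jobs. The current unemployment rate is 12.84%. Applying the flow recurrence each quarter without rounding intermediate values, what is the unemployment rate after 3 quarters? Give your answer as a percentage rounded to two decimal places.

With a fixed labor force, u_{t+1} = u_t + s·(1−u_t) − f·u_t = u_t·(1−s−f) + s.
Here 1−s−f = 0.551 and s = 0.018.
u_1 = 0.128400 × 0.551 + 0.018 = 0.088748.
u_2 = 0.088748 × 0.551 + 0.018 = 0.066900.
u_3 = 0.066900 × 0.551 + 0.018 = 0.054862.

Unemployment rate after three quarters ≈ 5.49%.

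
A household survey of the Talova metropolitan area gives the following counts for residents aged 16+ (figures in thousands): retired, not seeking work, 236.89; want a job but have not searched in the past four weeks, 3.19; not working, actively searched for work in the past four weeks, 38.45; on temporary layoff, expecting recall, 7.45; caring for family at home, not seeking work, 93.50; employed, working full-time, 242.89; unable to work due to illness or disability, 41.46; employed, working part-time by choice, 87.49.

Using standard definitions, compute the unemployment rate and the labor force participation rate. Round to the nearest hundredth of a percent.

Unemployment rate ≈ 12.20%; labor force participation rate ≈ 50.08%.

Employed = 242.89 + 87.49 = 330.38 thousand.
Unemployed = 38.45 + 7.45 = 45.90 thousand (jobless and actively searching, or on temporary layoff).
Labor force = 330.38 + 45.90 = 376.28 thousand.
Not in labor force = 236.89 + 3.19 + 93.50 + 41.46 = 375.04 thousand (those not working and not actively searching are outside the labor force — including those who want a job but have given up searching).
Civilian working-age population = 376.28 + 375.04 = 751.32 thousand.
Unemployment rate = 45.90 / 376.28 = 12.20%.
Labor force participation rate = 376.28 / 751.32 = 50.08%.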